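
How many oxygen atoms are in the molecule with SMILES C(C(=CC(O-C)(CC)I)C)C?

The symbol for oxygen appears 1 time in the SMILES.

1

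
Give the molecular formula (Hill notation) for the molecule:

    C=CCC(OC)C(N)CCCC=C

Heavy atoms from the SMILES: 11 C, 1 N, 1 O.
Implicit hydrogens by atom environment:
  6 × C: 2 H each → 12
  4 × C: 1 H each → 4
  1 × C: 3 H
  1 × N: 2 H
  1 × O: no H
  Total hydrogens = 21.
Molecular formula: C11H21NO

C11H21NO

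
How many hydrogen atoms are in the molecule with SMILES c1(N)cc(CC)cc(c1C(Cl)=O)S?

10

Hydrogens are implicit in SMILES; fill each atom to its normal valence:
  4 × C (aromatic): no H
  2 × C (aromatic): 1 H each → 2
  1 × C: 3 H
  1 × C: 2 H
  1 × C: no H
  1 × Cl: no H
  1 × N: 2 H
  1 × O: no H
  1 × S: 1 H
  Total hydrogens = 10.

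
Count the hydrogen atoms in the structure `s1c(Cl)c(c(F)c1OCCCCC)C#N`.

Hydrogens are implicit in SMILES; fill each atom to its normal valence:
  4 × C: 2 H each → 8
  4 × C (aromatic): no H
  1 × C: 3 H
  1 × C: no H
  1 × Cl: no H
  1 × F: no H
  1 × N: no H
  1 × O: no H
  1 × S (aromatic): no H
  Total hydrogens = 11.

11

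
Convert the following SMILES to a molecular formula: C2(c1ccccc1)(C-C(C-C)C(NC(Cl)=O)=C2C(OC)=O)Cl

Heavy atoms from the SMILES: 16 C, 2 Cl, 1 N, 3 O.
Implicit hydrogens by atom environment:
  5 × C (aromatic): 1 H each → 5
  5 × C: no H
  3 × O: no H
  2 × C: 3 H each → 6
  2 × C: 2 H each → 4
  2 × Cl: no H
  1 × C: 1 H
  1 × C (aromatic): no H
  1 × N: 1 H
  Total hydrogens = 17.
Molecular formula: C16H17Cl2NO3

C16H17Cl2NO3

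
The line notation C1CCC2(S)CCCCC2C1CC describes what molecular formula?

Heavy atoms from the SMILES: 12 C, 1 S.
Implicit hydrogens by atom environment:
  8 × C: 2 H each → 16
  2 × C: 1 H each → 2
  1 × C: 3 H
  1 × C: no H
  1 × S: 1 H
  Total hydrogens = 22.
Molecular formula: C12H22S

C12H22S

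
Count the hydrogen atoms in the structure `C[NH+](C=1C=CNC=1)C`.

Hydrogens are implicit in SMILES; fill each atom to its normal valence:
  3 × C (aromatic): 1 H each → 3
  2 × C: 3 H each → 6
  1 × C (aromatic): no H
  1 × N (aromatic): 1 H
  1 × N (charge +1): 1 H
  Total hydrogens = 11.

11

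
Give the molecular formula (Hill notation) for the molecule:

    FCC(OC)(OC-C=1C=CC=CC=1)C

C11H15FO2

Heavy atoms from the SMILES: 11 C, 1 F, 2 O.
Implicit hydrogens by atom environment:
  5 × C (aromatic): 1 H each → 5
  2 × C: 3 H each → 6
  2 × C: 2 H each → 4
  2 × O: no H
  1 × C: no H
  1 × C (aromatic): no H
  1 × F: no H
  Total hydrogens = 15.
Molecular formula: C11H15FO2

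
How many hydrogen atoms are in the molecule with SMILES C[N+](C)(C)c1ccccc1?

Hydrogens are implicit in SMILES; fill each atom to its normal valence:
  5 × C (aromatic): 1 H each → 5
  3 × C: 3 H each → 9
  1 × C (aromatic): no H
  1 × N (charge +1): no H
  Total hydrogens = 14.

14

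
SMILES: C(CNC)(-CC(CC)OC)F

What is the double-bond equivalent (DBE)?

Molecular formula from the SMILES: C8H18FNO.
DoU = (2C + 2 + N − H − X)/2 = (2·8 + 2 + 1 − 18 − 1)/2 = 0/2 = 0.
(Structurally: 0 ring(s) + 0 π bond(s) = 0.)

0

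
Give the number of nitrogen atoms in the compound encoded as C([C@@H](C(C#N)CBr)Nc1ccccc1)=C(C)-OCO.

The symbol for nitrogen appears 2 times in the SMILES.

2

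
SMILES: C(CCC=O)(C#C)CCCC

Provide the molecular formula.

C10H16O

Heavy atoms from the SMILES: 10 C, 1 O.
Implicit hydrogens by atom environment:
  5 × C: 2 H each → 10
  3 × C: 1 H each → 3
  1 × C: 3 H
  1 × C: no H
  1 × O: no H
  Total hydrogens = 16.
Molecular formula: C10H16O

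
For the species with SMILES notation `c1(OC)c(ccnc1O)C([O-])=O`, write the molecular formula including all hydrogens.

Heavy atoms from the SMILES: 7 C, 1 N, 4 O.
Implicit hydrogens by atom environment:
  3 × C (aromatic): no H
  2 × C (aromatic): 1 H each → 2
  2 × O: no H
  1 × C: 3 H
  1 × C: no H
  1 × N (aromatic): no H
  1 × O: 1 H
  1 × O (charge -1): no H
  Total hydrogens = 6.
Net charge -1.
Molecular formula: C7H6NO4-

C7H6NO4-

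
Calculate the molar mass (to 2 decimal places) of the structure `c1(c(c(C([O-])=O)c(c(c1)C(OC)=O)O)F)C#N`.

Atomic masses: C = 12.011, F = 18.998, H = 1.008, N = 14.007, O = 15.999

238.15

Molecular formula: C10H5FNO5-.
M = 10×12.011 + 1×18.998 + 5×1.008 + 1×14.007 + 5×15.999 = 238.15 g/mol.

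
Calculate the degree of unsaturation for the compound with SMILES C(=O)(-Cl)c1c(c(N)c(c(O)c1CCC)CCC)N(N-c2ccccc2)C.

Molecular formula from the SMILES: C20H26ClN3O2.
DoU = (2C + 2 + N − H − X)/2 = (2·20 + 2 + 3 − 26 − 1)/2 = 18/2 = 9.
(Structurally: 2 ring(s) + 7 π bond(s) = 9.)

9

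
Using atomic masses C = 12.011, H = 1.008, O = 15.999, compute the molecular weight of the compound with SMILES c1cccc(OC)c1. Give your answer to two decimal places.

108.14

Molecular formula: C7H8O.
M = 7×12.011 + 8×1.008 + 1×15.999 = 108.14 g/mol.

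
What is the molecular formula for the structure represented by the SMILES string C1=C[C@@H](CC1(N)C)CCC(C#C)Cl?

Heavy atoms from the SMILES: 11 C, 1 Cl, 1 N.
Implicit hydrogens by atom environment:
  5 × C: 1 H each → 5
  3 × C: 2 H each → 6
  2 × C: no H
  1 × C: 3 H
  1 × Cl: no H
  1 × N: 2 H
  Total hydrogens = 16.
Molecular formula: C11H16ClN

C11H16ClN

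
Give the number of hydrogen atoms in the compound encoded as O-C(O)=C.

4

Hydrogens are implicit in SMILES; fill each atom to its normal valence:
  2 × O: 1 H each → 2
  1 × C: 2 H
  1 × C: no H
  Total hydrogens = 4.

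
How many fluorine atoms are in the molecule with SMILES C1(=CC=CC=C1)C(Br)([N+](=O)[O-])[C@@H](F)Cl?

The symbol for fluorine appears 1 time in the SMILES.

1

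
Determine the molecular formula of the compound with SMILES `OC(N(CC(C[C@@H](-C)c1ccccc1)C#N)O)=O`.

C13H16N2O3

Heavy atoms from the SMILES: 13 C, 2 N, 3 O.
Implicit hydrogens by atom environment:
  5 × C (aromatic): 1 H each → 5
  2 × C: 2 H each → 4
  2 × C: 1 H each → 2
  2 × C: no H
  2 × N: no H
  2 × O: 1 H each → 2
  1 × C: 3 H
  1 × C (aromatic): no H
  1 × O: no H
  Total hydrogens = 16.
Molecular formula: C13H16N2O3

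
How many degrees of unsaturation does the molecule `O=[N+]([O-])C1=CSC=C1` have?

Molecular formula from the SMILES: C4H3NO2S.
DoU = (2C + 2 + N − H − X)/2 = (2·4 + 2 + 1 − 3 − 0)/2 = 8/2 = 4.
(Structurally: 1 ring(s) + 3 π bond(s) = 4.)

4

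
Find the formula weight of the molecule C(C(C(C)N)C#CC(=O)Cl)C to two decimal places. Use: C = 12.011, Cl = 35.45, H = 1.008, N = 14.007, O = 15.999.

173.64

Molecular formula: C8H12ClNO.
M = 8×12.011 + 1×35.45 + 12×1.008 + 1×14.007 + 1×15.999 = 173.64 g/mol.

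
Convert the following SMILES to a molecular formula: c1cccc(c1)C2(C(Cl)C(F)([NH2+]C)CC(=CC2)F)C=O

Heavy atoms from the SMILES: 15 C, 1 Cl, 2 F, 1 N, 1 O.
Implicit hydrogens by atom environment:
  5 × C (aromatic): 1 H each → 5
  3 × C: 1 H each → 3
  3 × C: no H
  2 × C: 2 H each → 4
  2 × F: no H
  1 × C: 3 H
  1 × C (aromatic): no H
  1 × Cl: no H
  1 × N (charge +1): 2 H
  1 × O: no H
  Total hydrogens = 17.
Net charge +1.
Molecular formula: C15H17ClF2NO+

C15H17ClF2NO+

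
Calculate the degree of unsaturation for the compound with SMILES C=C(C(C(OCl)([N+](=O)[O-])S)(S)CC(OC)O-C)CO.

Molecular formula from the SMILES: C9H16ClNO6S2.
DoU = (2C + 2 + N − H − X)/2 = (2·9 + 2 + 1 − 16 − 1)/2 = 4/2 = 2.
(Structurally: 0 ring(s) + 2 π bond(s) = 2.)

2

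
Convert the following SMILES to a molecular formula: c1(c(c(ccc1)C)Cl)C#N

C8H6ClN

Heavy atoms from the SMILES: 8 C, 1 Cl, 1 N.
Implicit hydrogens by atom environment:
  3 × C (aromatic): 1 H each → 3
  3 × C (aromatic): no H
  1 × C: 3 H
  1 × C: no H
  1 × Cl: no H
  1 × N: no H
  Total hydrogens = 6.
Molecular formula: C8H6ClN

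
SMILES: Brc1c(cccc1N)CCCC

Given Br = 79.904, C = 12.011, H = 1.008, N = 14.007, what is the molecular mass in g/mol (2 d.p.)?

Molecular formula: C10H14BrN.
M = 1×79.904 + 10×12.011 + 14×1.008 + 1×14.007 = 228.13 g/mol.

228.13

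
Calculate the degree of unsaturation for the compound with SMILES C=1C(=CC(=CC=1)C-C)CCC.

4

Molecular formula from the SMILES: C11H16.
DoU = (2C + 2 + N − H − X)/2 = (2·11 + 2 + 0 − 16 − 0)/2 = 8/2 = 4.
(Structurally: 1 ring(s) + 3 π bond(s) = 4.)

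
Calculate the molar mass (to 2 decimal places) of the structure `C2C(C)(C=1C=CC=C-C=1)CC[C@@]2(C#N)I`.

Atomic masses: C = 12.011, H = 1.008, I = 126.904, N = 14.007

Molecular formula: C13H14IN.
M = 13×12.011 + 14×1.008 + 1×126.904 + 1×14.007 = 311.17 g/mol.

311.17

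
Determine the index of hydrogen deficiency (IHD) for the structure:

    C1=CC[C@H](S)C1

Molecular formula from the SMILES: C5H8S.
DoU = (2C + 2 + N − H − X)/2 = (2·5 + 2 + 0 − 8 − 0)/2 = 4/2 = 2.
(Structurally: 1 ring(s) + 1 π bond(s) = 2.)

2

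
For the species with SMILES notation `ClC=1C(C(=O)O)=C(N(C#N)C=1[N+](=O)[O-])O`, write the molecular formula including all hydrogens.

Heavy atoms from the SMILES: 6 C, 1 Cl, 3 N, 5 O.
Implicit hydrogens by atom environment:
  4 × C (aromatic): no H
  2 × C: no H
  2 × O: 1 H each → 2
  2 × O: no H
  1 × Cl: no H
  1 × N (aromatic): no H
  1 × N (charge +1): no H
  1 × N: no H
  1 × O (charge -1): no H
  Total hydrogens = 2.
Molecular formula: C6H2ClN3O5

C6H2ClN3O5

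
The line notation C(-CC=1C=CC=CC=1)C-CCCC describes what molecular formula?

C13H20

Heavy atoms from the SMILES: 13 C.
Implicit hydrogens by atom environment:
  6 × C: 2 H each → 12
  5 × C (aromatic): 1 H each → 5
  1 × C: 3 H
  1 × C (aromatic): no H
  Total hydrogens = 20.
Molecular formula: C13H20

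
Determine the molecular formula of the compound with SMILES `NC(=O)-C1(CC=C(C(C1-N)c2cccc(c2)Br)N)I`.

C13H15BrIN3O

Heavy atoms from the SMILES: 1 Br, 13 C, 1 I, 3 N, 1 O.
Implicit hydrogens by atom environment:
  4 × C (aromatic): 1 H each → 4
  3 × C: 1 H each → 3
  3 × C: no H
  3 × N: 2 H each → 6
  2 × C (aromatic): no H
  1 × Br: no H
  1 × C: 2 H
  1 × I: no H
  1 × O: no H
  Total hydrogens = 15.
Molecular formula: C13H15BrIN3O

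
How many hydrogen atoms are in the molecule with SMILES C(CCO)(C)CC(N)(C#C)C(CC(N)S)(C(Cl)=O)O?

21

Hydrogens are implicit in SMILES; fill each atom to its normal valence:
  4 × C: 2 H each → 8
  4 × C: no H
  3 × C: 1 H each → 3
  2 × N: 2 H each → 4
  2 × O: 1 H each → 2
  1 × C: 3 H
  1 × Cl: no H
  1 × O: no H
  1 × S: 1 H
  Total hydrogens = 21.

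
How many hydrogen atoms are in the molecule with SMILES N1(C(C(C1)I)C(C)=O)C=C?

10

Hydrogens are implicit in SMILES; fill each atom to its normal valence:
  3 × C: 1 H each → 3
  2 × C: 2 H each → 4
  1 × C: 3 H
  1 × C: no H
  1 × I: no H
  1 × N: no H
  1 × O: no H
  Total hydrogens = 10.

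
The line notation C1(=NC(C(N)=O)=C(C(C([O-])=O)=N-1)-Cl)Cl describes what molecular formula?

C6H2Cl2N3O3-

Heavy atoms from the SMILES: 6 C, 2 Cl, 3 N, 3 O.
Implicit hydrogens by atom environment:
  4 × C (aromatic): no H
  2 × C: no H
  2 × Cl: no H
  2 × N (aromatic): no H
  2 × O: no H
  1 × N: 2 H
  1 × O (charge -1): no H
  Total hydrogens = 2.
Net charge -1.
Molecular formula: C6H2Cl2N3O3-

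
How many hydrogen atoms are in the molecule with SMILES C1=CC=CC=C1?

6

Hydrogens are implicit in SMILES; fill each atom to its normal valence:
  6 × C (aromatic): 1 H each → 6
  Total hydrogens = 6.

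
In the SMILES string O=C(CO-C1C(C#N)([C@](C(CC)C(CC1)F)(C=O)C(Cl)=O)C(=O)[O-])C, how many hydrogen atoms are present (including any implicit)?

Hydrogens are implicit in SMILES; fill each atom to its normal valence:
  6 × C: no H
  5 × O: no H
  4 × C: 2 H each → 8
  4 × C: 1 H each → 4
  2 × C: 3 H each → 6
  1 × Cl: no H
  1 × F: no H
  1 × N: no H
  1 × O (charge -1): no H
  Total hydrogens = 18.

18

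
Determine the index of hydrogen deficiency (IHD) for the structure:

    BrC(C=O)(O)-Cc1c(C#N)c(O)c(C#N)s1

8

Molecular formula from the SMILES: C9H5BrN2O3S.
DoU = (2C + 2 + N − H − X)/2 = (2·9 + 2 + 2 − 5 − 1)/2 = 16/2 = 8.
(Structurally: 1 ring(s) + 7 π bond(s) = 8.)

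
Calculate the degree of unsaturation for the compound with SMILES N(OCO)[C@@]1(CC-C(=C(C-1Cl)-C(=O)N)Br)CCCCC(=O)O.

4

Molecular formula from the SMILES: C13H20BrClN2O5.
DoU = (2C + 2 + N − H − X)/2 = (2·13 + 2 + 2 − 20 − 2)/2 = 8/2 = 4.
(Structurally: 1 ring(s) + 3 π bond(s) = 4.)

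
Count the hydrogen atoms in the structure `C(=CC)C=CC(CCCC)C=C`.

Hydrogens are implicit in SMILES; fill each atom to its normal valence:
  6 × C: 1 H each → 6
  4 × C: 2 H each → 8
  2 × C: 3 H each → 6
  Total hydrogens = 20.

20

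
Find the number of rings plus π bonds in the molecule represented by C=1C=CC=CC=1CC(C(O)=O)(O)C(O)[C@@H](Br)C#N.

7

Molecular formula from the SMILES: C12H12BrNO4.
DoU = (2C + 2 + N − H − X)/2 = (2·12 + 2 + 1 − 12 − 1)/2 = 14/2 = 7.
(Structurally: 1 ring(s) + 6 π bond(s) = 7.)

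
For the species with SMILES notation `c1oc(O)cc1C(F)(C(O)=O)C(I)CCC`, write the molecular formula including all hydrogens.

Heavy atoms from the SMILES: 10 C, 1 F, 1 I, 4 O.
Implicit hydrogens by atom environment:
  2 × C: 2 H each → 4
  2 × C (aromatic): 1 H each → 2
  2 × C (aromatic): no H
  2 × C: no H
  2 × O: 1 H each → 2
  1 × C: 3 H
  1 × C: 1 H
  1 × F: no H
  1 × I: no H
  1 × O (aromatic): no H
  1 × O: no H
  Total hydrogens = 12.
Molecular formula: C10H12FIO4

C10H12FIO4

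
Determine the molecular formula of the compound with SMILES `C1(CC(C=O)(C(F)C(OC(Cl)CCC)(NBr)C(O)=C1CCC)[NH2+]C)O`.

C16H28BrClFN2O4+

Heavy atoms from the SMILES: 1 Br, 16 C, 1 Cl, 1 F, 2 N, 4 O.
Implicit hydrogens by atom environment:
  5 × C: 2 H each → 10
  4 × C: 1 H each → 4
  4 × C: no H
  3 × C: 3 H each → 9
  2 × O: 1 H each → 2
  2 × O: no H
  1 × Br: no H
  1 × Cl: no H
  1 × F: no H
  1 × N (charge +1): 2 H
  1 × N: 1 H
  Total hydrogens = 28.
Net charge +1.
Molecular formula: C16H28BrClFN2O4+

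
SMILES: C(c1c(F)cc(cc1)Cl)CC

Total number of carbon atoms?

9

The symbol for carbon appears 9 times in the SMILES. Lowercase c denotes aromatic carbon and counts toward C.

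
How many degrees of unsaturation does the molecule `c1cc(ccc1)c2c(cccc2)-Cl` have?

8

Molecular formula from the SMILES: C12H9Cl.
DoU = (2C + 2 + N − H − X)/2 = (2·12 + 2 + 0 − 9 − 1)/2 = 16/2 = 8.
(Structurally: 2 ring(s) + 6 π bond(s) = 8.)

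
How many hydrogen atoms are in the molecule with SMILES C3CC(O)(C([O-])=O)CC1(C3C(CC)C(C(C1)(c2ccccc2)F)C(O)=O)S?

24

Hydrogens are implicit in SMILES; fill each atom to its normal valence:
  5 × C: 2 H each → 10
  5 × C (aromatic): 1 H each → 5
  5 × C: no H
  3 × C: 1 H each → 3
  2 × O: 1 H each → 2
  2 × O: no H
  1 × C: 3 H
  1 × C (aromatic): no H
  1 × F: no H
  1 × O (charge -1): no H
  1 × S: 1 H
  Total hydrogens = 24.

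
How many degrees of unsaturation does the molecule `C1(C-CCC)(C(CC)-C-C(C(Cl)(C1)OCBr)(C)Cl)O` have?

1

Molecular formula from the SMILES: C14H25BrCl2O2.
DoU = (2C + 2 + N − H − X)/2 = (2·14 + 2 + 0 − 25 − 3)/2 = 2/2 = 1.
(Structurally: 1 ring(s) + 0 π bond(s) = 1.)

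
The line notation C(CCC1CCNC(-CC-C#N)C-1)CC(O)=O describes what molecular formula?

C13H22N2O2

Heavy atoms from the SMILES: 13 C, 2 N, 2 O.
Implicit hydrogens by atom environment:
  9 × C: 2 H each → 18
  2 × C: 1 H each → 2
  2 × C: no H
  1 × N: 1 H
  1 × N: no H
  1 × O: 1 H
  1 × O: no H
  Total hydrogens = 22.
Molecular formula: C13H22N2O2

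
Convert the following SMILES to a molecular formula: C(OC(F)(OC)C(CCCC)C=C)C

C11H21FO2

Heavy atoms from the SMILES: 11 C, 1 F, 2 O.
Implicit hydrogens by atom environment:
  5 × C: 2 H each → 10
  3 × C: 3 H each → 9
  2 × C: 1 H each → 2
  2 × O: no H
  1 × C: no H
  1 × F: no H
  Total hydrogens = 21.
Molecular formula: C11H21FO2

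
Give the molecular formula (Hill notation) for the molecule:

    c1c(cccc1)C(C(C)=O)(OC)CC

C12H16O2

Heavy atoms from the SMILES: 12 C, 2 O.
Implicit hydrogens by atom environment:
  5 × C (aromatic): 1 H each → 5
  3 × C: 3 H each → 9
  2 × C: no H
  2 × O: no H
  1 × C: 2 H
  1 × C (aromatic): no H
  Total hydrogens = 16.
Molecular formula: C12H16O2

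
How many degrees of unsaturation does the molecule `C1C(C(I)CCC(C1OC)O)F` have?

Molecular formula from the SMILES: C8H14FIO2.
DoU = (2C + 2 + N − H − X)/2 = (2·8 + 2 + 0 − 14 − 2)/2 = 2/2 = 1.
(Structurally: 1 ring(s) + 0 π bond(s) = 1.)

1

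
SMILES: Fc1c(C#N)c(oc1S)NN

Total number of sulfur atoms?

The symbol for sulfur appears 1 time in the SMILES.

1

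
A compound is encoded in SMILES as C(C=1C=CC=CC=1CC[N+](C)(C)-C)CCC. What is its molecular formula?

C15H26N+

Heavy atoms from the SMILES: 15 C, 1 N.
Implicit hydrogens by atom environment:
  5 × C: 2 H each → 10
  4 × C: 3 H each → 12
  4 × C (aromatic): 1 H each → 4
  2 × C (aromatic): no H
  1 × N (charge +1): no H
  Total hydrogens = 26.
Net charge +1.
Molecular formula: C15H26N+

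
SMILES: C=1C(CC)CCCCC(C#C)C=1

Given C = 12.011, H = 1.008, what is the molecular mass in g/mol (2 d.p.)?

162.28

Molecular formula: C12H18.
M = 12×12.011 + 18×1.008 = 162.28 g/mol.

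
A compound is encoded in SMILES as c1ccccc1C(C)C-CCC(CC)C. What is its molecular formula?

Heavy atoms from the SMILES: 15 C.
Implicit hydrogens by atom environment:
  5 × C (aromatic): 1 H each → 5
  4 × C: 2 H each → 8
  3 × C: 3 H each → 9
  2 × C: 1 H each → 2
  1 × C (aromatic): no H
  Total hydrogens = 24.
Molecular formula: C15H24

C15H24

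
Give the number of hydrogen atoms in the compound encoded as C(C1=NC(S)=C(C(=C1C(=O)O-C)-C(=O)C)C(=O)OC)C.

15

Hydrogens are implicit in SMILES; fill each atom to its normal valence:
  5 × C (aromatic): no H
  5 × O: no H
  4 × C: 3 H each → 12
  3 × C: no H
  1 × C: 2 H
  1 × N (aromatic): no H
  1 × S: 1 H
  Total hydrogens = 15.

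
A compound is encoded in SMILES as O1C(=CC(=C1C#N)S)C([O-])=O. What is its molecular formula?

C6H2NO3S-

Heavy atoms from the SMILES: 6 C, 1 N, 3 O, 1 S.
Implicit hydrogens by atom environment:
  3 × C (aromatic): no H
  2 × C: no H
  1 × C (aromatic): 1 H
  1 × N: no H
  1 × O (aromatic): no H
  1 × O: no H
  1 × O (charge -1): no H
  1 × S: 1 H
  Total hydrogens = 2.
Net charge -1.
Molecular formula: C6H2NO3S-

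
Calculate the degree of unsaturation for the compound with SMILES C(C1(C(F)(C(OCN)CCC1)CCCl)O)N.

Molecular formula from the SMILES: C10H20ClFN2O2.
DoU = (2C + 2 + N − H − X)/2 = (2·10 + 2 + 2 − 20 − 2)/2 = 2/2 = 1.
(Structurally: 1 ring(s) + 0 π bond(s) = 1.)

1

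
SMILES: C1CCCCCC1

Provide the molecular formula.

C7H14

Heavy atoms from the SMILES: 7 C.
Implicit hydrogens by atom environment:
  7 × C: 2 H each → 14
  Total hydrogens = 14.
Molecular formula: C7H14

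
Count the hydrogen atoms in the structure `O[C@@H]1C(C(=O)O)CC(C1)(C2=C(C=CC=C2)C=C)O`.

16

Hydrogens are implicit in SMILES; fill each atom to its normal valence:
  4 × C (aromatic): 1 H each → 4
  3 × C: 2 H each → 6
  3 × C: 1 H each → 3
  3 × O: 1 H each → 3
  2 × C: no H
  2 × C (aromatic): no H
  1 × O: no H
  Total hydrogens = 16.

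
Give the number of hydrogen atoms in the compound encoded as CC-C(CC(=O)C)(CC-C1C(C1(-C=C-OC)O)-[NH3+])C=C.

Hydrogens are implicit in SMILES; fill each atom to its normal valence:
  5 × C: 2 H each → 10
  5 × C: 1 H each → 5
  3 × C: 3 H each → 9
  3 × C: no H
  2 × O: no H
  1 × N (charge +1): 3 H
  1 × O: 1 H
  Total hydrogens = 28.

28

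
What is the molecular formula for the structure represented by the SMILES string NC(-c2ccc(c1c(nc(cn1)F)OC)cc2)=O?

C12H10FN3O2

Heavy atoms from the SMILES: 12 C, 1 F, 3 N, 2 O.
Implicit hydrogens by atom environment:
  5 × C (aromatic): 1 H each → 5
  5 × C (aromatic): no H
  2 × N (aromatic): no H
  2 × O: no H
  1 × C: 3 H
  1 × C: no H
  1 × F: no H
  1 × N: 2 H
  Total hydrogens = 10.
Molecular formula: C12H10FN3O2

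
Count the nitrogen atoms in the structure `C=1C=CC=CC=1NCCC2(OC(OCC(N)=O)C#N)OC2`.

The symbol for nitrogen appears 3 times in the SMILES.

3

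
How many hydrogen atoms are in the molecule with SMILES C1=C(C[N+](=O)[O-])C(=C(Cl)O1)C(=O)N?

Hydrogens are implicit in SMILES; fill each atom to its normal valence:
  3 × C (aromatic): no H
  2 × O: no H
  1 × C: 2 H
  1 × C (aromatic): 1 H
  1 × C: no H
  1 × Cl: no H
  1 × N: 2 H
  1 × N (charge +1): no H
  1 × O (aromatic): no H
  1 × O (charge -1): no H
  Total hydrogens = 5.

5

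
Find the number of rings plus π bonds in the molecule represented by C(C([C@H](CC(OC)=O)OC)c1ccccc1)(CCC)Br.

5

Molecular formula from the SMILES: C16H23BrO3.
DoU = (2C + 2 + N − H − X)/2 = (2·16 + 2 + 0 − 23 − 1)/2 = 10/2 = 5.
(Structurally: 1 ring(s) + 4 π bond(s) = 5.)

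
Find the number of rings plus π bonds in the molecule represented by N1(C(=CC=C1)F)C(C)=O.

Molecular formula from the SMILES: C6H6FNO.
DoU = (2C + 2 + N − H − X)/2 = (2·6 + 2 + 1 − 6 − 1)/2 = 8/2 = 4.
(Structurally: 1 ring(s) + 3 π bond(s) = 4.)

4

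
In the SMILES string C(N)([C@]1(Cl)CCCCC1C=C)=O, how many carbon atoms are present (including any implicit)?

The symbol for carbon appears 9 times in the SMILES. (Cl is a single chlorine, not C + l.)

9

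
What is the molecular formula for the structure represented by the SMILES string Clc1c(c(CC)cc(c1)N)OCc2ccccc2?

Heavy atoms from the SMILES: 15 C, 1 Cl, 1 N, 1 O.
Implicit hydrogens by atom environment:
  7 × C (aromatic): 1 H each → 7
  5 × C (aromatic): no H
  2 × C: 2 H each → 4
  1 × C: 3 H
  1 × Cl: no H
  1 × N: 2 H
  1 × O: no H
  Total hydrogens = 16.
Molecular formula: C15H16ClNO

C15H16ClNO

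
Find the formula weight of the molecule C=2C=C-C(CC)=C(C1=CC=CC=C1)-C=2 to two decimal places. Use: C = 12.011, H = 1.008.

182.27

Molecular formula: C14H14.
M = 14×12.011 + 14×1.008 = 182.27 g/mol.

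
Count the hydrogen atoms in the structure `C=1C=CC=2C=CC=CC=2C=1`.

Hydrogens are implicit in SMILES; fill each atom to its normal valence:
  8 × C (aromatic): 1 H each → 8
  2 × C (aromatic): no H
  Total hydrogens = 8.

8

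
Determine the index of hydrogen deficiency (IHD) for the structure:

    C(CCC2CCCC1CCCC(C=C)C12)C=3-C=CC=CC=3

7

Molecular formula from the SMILES: C21H30.
DoU = (2C + 2 + N − H − X)/2 = (2·21 + 2 + 0 − 30 − 0)/2 = 14/2 = 7.
(Structurally: 3 ring(s) + 4 π bond(s) = 7.)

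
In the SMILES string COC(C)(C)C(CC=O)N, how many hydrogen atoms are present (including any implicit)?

15

Hydrogens are implicit in SMILES; fill each atom to its normal valence:
  3 × C: 3 H each → 9
  2 × C: 1 H each → 2
  2 × O: no H
  1 × C: 2 H
  1 × C: no H
  1 × N: 2 H
  Total hydrogens = 15.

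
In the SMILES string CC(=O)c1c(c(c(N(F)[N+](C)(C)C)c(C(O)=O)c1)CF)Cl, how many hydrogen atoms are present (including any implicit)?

16

Hydrogens are implicit in SMILES; fill each atom to its normal valence:
  5 × C (aromatic): no H
  4 × C: 3 H each → 12
  2 × C: no H
  2 × F: no H
  2 × O: no H
  1 × C: 2 H
  1 × C (aromatic): 1 H
  1 × Cl: no H
  1 × N: no H
  1 × N (charge +1): no H
  1 × O: 1 H
  Total hydrogens = 16.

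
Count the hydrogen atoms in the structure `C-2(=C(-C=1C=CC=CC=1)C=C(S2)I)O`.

7

Hydrogens are implicit in SMILES; fill each atom to its normal valence:
  6 × C (aromatic): 1 H each → 6
  4 × C (aromatic): no H
  1 × I: no H
  1 × O: 1 H
  1 × S (aromatic): no H
  Total hydrogens = 7.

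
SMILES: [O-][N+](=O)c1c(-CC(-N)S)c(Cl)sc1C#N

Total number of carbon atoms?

The symbol for carbon appears 7 times in the SMILES. Lowercase c denotes aromatic carbon and counts toward C.

7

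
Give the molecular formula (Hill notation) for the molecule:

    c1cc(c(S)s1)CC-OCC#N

C8H9NOS2

Heavy atoms from the SMILES: 8 C, 1 N, 1 O, 2 S.
Implicit hydrogens by atom environment:
  3 × C: 2 H each → 6
  2 × C (aromatic): 1 H each → 2
  2 × C (aromatic): no H
  1 × C: no H
  1 × N: no H
  1 × O: no H
  1 × S: 1 H
  1 × S (aromatic): no H
  Total hydrogens = 9.
Molecular formula: C8H9NOS2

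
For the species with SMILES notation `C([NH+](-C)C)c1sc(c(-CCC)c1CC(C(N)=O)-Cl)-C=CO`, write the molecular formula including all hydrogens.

C15H24ClN2O2S+

Heavy atoms from the SMILES: 15 C, 1 Cl, 2 N, 2 O, 1 S.
Implicit hydrogens by atom environment:
  4 × C: 2 H each → 8
  4 × C (aromatic): no H
  3 × C: 3 H each → 9
  3 × C: 1 H each → 3
  1 × C: no H
  1 × Cl: no H
  1 × N: 2 H
  1 × N (charge +1): 1 H
  1 × O: 1 H
  1 × O: no H
  1 × S (aromatic): no H
  Total hydrogens = 24.
Net charge +1.
Molecular formula: C15H24ClN2O2S+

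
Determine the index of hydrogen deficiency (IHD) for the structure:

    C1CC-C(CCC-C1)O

1

Molecular formula from the SMILES: C8H16O.
DoU = (2C + 2 + N − H − X)/2 = (2·8 + 2 + 0 − 16 − 0)/2 = 2/2 = 1.
(Structurally: 1 ring(s) + 0 π bond(s) = 1.)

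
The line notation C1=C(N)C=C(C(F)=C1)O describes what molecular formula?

C6H6FNO

Heavy atoms from the SMILES: 6 C, 1 F, 1 N, 1 O.
Implicit hydrogens by atom environment:
  3 × C (aromatic): 1 H each → 3
  3 × C (aromatic): no H
  1 × F: no H
  1 × N: 2 H
  1 × O: 1 H
  Total hydrogens = 6.
Molecular formula: C6H6FNO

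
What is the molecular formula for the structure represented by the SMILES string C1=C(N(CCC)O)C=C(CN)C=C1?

C10H16N2O

Heavy atoms from the SMILES: 10 C, 2 N, 1 O.
Implicit hydrogens by atom environment:
  4 × C (aromatic): 1 H each → 4
  3 × C: 2 H each → 6
  2 × C (aromatic): no H
  1 × C: 3 H
  1 × N: 2 H
  1 × N: no H
  1 × O: 1 H
  Total hydrogens = 16.
Molecular formula: C10H16N2O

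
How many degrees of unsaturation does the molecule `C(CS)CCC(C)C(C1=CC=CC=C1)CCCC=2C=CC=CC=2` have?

Molecular formula from the SMILES: C22H30S.
DoU = (2C + 2 + N − H − X)/2 = (2·22 + 2 + 0 − 30 − 0)/2 = 16/2 = 8.
(Structurally: 2 ring(s) + 6 π bond(s) = 8.)

8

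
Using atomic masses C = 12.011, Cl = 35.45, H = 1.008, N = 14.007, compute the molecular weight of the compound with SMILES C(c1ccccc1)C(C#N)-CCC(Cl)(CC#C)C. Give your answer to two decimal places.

259.78

Molecular formula: C16H18ClN.
M = 16×12.011 + 1×35.45 + 18×1.008 + 1×14.007 = 259.78 g/mol.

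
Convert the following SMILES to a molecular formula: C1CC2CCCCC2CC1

C10H18

Heavy atoms from the SMILES: 10 C.
Implicit hydrogens by atom environment:
  8 × C: 2 H each → 16
  2 × C: 1 H each → 2
  Total hydrogens = 18.
Molecular formula: C10H18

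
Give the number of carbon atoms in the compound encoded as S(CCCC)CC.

The symbol for carbon appears 6 times in the SMILES.

6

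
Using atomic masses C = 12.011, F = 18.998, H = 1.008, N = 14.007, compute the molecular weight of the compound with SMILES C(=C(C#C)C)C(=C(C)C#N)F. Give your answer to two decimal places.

Molecular formula: C9H8FN.
M = 9×12.011 + 1×18.998 + 8×1.008 + 1×14.007 = 149.17 g/mol.

149.17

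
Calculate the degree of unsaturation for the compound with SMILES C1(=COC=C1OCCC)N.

Molecular formula from the SMILES: C7H11NO2.
DoU = (2C + 2 + N − H − X)/2 = (2·7 + 2 + 1 − 11 − 0)/2 = 6/2 = 3.
(Structurally: 1 ring(s) + 2 π bond(s) = 3.)

3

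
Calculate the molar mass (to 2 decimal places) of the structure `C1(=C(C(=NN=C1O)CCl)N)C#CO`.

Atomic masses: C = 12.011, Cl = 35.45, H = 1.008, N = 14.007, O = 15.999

Molecular formula: C7H6ClN3O2.
M = 7×12.011 + 1×35.45 + 6×1.008 + 3×14.007 + 2×15.999 = 199.59 g/mol.

199.59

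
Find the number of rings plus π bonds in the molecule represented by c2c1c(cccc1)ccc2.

7

Molecular formula from the SMILES: C10H8.
DoU = (2C + 2 + N − H − X)/2 = (2·10 + 2 + 0 − 8 − 0)/2 = 14/2 = 7.
(Structurally: 2 ring(s) + 5 π bond(s) = 7.)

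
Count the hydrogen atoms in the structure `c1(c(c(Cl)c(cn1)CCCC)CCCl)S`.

15

Hydrogens are implicit in SMILES; fill each atom to its normal valence:
  5 × C: 2 H each → 10
  4 × C (aromatic): no H
  2 × Cl: no H
  1 × C: 3 H
  1 × C (aromatic): 1 H
  1 × N (aromatic): no H
  1 × S: 1 H
  Total hydrogens = 15.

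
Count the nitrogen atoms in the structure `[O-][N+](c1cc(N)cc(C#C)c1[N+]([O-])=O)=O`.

The symbol for nitrogen appears 3 times in the SMILES.

3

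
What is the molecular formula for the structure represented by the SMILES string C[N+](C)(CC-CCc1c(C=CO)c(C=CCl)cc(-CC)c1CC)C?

Heavy atoms from the SMILES: 21 C, 1 Cl, 1 N, 1 O.
Implicit hydrogens by atom environment:
  6 × C: 2 H each → 12
  5 × C: 3 H each → 15
  5 × C (aromatic): no H
  4 × C: 1 H each → 4
  1 × C (aromatic): 1 H
  1 × Cl: no H
  1 × N (charge +1): no H
  1 × O: 1 H
  Total hydrogens = 33.
Net charge +1.
Molecular formula: C21H33ClNO+

C21H33ClNO+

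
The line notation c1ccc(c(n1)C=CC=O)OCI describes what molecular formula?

C9H8INO2

Heavy atoms from the SMILES: 9 C, 1 I, 1 N, 2 O.
Implicit hydrogens by atom environment:
  3 × C (aromatic): 1 H each → 3
  3 × C: 1 H each → 3
  2 × C (aromatic): no H
  2 × O: no H
  1 × C: 2 H
  1 × I: no H
  1 × N (aromatic): no H
  Total hydrogens = 8.
Molecular formula: C9H8INO2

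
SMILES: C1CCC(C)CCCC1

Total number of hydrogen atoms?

Hydrogens are implicit in SMILES; fill each atom to its normal valence:
  7 × C: 2 H each → 14
  1 × C: 3 H
  1 × C: 1 H
  Total hydrogens = 18.

18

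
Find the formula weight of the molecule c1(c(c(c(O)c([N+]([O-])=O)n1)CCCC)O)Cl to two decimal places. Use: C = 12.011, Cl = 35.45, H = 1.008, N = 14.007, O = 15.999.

Molecular formula: C9H11ClN2O4.
M = 9×12.011 + 1×35.45 + 11×1.008 + 2×14.007 + 4×15.999 = 246.65 g/mol.

246.65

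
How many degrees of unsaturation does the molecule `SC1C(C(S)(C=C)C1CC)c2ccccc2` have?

Molecular formula from the SMILES: C14H18S2.
DoU = (2C + 2 + N − H − X)/2 = (2·14 + 2 + 0 − 18 − 0)/2 = 12/2 = 6.
(Structurally: 2 ring(s) + 4 π bond(s) = 6.)

6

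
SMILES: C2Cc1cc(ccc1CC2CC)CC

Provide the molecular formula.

Heavy atoms from the SMILES: 14 C.
Implicit hydrogens by atom environment:
  5 × C: 2 H each → 10
  3 × C (aromatic): 1 H each → 3
  3 × C (aromatic): no H
  2 × C: 3 H each → 6
  1 × C: 1 H
  Total hydrogens = 20.
Molecular formula: C14H20

C14H20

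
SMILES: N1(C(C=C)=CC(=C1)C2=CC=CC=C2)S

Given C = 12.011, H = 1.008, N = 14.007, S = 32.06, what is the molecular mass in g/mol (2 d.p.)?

201.29

Molecular formula: C12H11NS.
M = 12×12.011 + 11×1.008 + 1×14.007 + 1×32.06 = 201.29 g/mol.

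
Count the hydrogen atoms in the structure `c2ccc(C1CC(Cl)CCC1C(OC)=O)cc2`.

Hydrogens are implicit in SMILES; fill each atom to its normal valence:
  5 × C (aromatic): 1 H each → 5
  3 × C: 2 H each → 6
  3 × C: 1 H each → 3
  2 × O: no H
  1 × C: 3 H
  1 × C: no H
  1 × C (aromatic): no H
  1 × Cl: no H
  Total hydrogens = 17.

17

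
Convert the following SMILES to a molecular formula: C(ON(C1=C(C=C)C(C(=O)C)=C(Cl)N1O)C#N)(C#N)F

Heavy atoms from the SMILES: 11 C, 1 Cl, 1 F, 4 N, 3 O.
Implicit hydrogens by atom environment:
  4 × C (aromatic): no H
  3 × C: no H
  3 × N: no H
  2 × C: 1 H each → 2
  2 × O: no H
  1 × C: 3 H
  1 × C: 2 H
  1 × Cl: no H
  1 × F: no H
  1 × N (aromatic): no H
  1 × O: 1 H
  Total hydrogens = 8.
Molecular formula: C11H8ClFN4O3

C11H8ClFN4O3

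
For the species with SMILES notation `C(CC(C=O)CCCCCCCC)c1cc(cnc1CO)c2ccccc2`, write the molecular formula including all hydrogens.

Heavy atoms from the SMILES: 24 C, 1 N, 2 O.
Implicit hydrogens by atom environment:
  10 × C: 2 H each → 20
  7 × C (aromatic): 1 H each → 7
  4 × C (aromatic): no H
  2 × C: 1 H each → 2
  1 × C: 3 H
  1 × N (aromatic): no H
  1 × O: 1 H
  1 × O: no H
  Total hydrogens = 33.
Molecular formula: C24H33NO2

C24H33NO2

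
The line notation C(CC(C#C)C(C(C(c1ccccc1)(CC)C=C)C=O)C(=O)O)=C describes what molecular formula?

Heavy atoms from the SMILES: 21 C, 3 O.
Implicit hydrogens by atom environment:
  7 × C: 1 H each → 7
  5 × C (aromatic): 1 H each → 5
  4 × C: 2 H each → 8
  3 × C: no H
  2 × O: no H
  1 × C: 3 H
  1 × C (aromatic): no H
  1 × O: 1 H
  Total hydrogens = 24.
Molecular formula: C21H24O3

C21H24O3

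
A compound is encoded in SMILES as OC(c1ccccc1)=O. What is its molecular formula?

Heavy atoms from the SMILES: 7 C, 2 O.
Implicit hydrogens by atom environment:
  5 × C (aromatic): 1 H each → 5
  1 × C (aromatic): no H
  1 × C: no H
  1 × O: 1 H
  1 × O: no H
  Total hydrogens = 6.
Molecular formula: C7H6O2

C7H6O2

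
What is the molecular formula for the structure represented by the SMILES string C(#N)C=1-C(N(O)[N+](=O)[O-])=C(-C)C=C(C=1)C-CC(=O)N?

C11H12N4O4

Heavy atoms from the SMILES: 11 C, 4 N, 4 O.
Implicit hydrogens by atom environment:
  4 × C (aromatic): no H
  2 × C: 2 H each → 4
  2 × C (aromatic): 1 H each → 2
  2 × C: no H
  2 × N: no H
  2 × O: no H
  1 × C: 3 H
  1 × N: 2 H
  1 × N (charge +1): no H
  1 × O: 1 H
  1 × O (charge -1): no H
  Total hydrogens = 12.
Molecular formula: C11H12N4O4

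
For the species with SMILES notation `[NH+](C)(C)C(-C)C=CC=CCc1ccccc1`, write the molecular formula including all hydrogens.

C15H22N+

Heavy atoms from the SMILES: 15 C, 1 N.
Implicit hydrogens by atom environment:
  5 × C: 1 H each → 5
  5 × C (aromatic): 1 H each → 5
  3 × C: 3 H each → 9
  1 × C: 2 H
  1 × C (aromatic): no H
  1 × N (charge +1): 1 H
  Total hydrogens = 22.
Net charge +1.
Molecular formula: C15H22N+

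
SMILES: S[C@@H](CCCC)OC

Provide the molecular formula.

Heavy atoms from the SMILES: 6 C, 1 O, 1 S.
Implicit hydrogens by atom environment:
  3 × C: 2 H each → 6
  2 × C: 3 H each → 6
  1 × C: 1 H
  1 × O: no H
  1 × S: 1 H
  Total hydrogens = 14.
Molecular formula: C6H14OS

C6H14OS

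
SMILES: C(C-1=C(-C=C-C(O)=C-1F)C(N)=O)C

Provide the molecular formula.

Heavy atoms from the SMILES: 9 C, 1 F, 1 N, 2 O.
Implicit hydrogens by atom environment:
  4 × C (aromatic): no H
  2 × C (aromatic): 1 H each → 2
  1 × C: 3 H
  1 × C: 2 H
  1 × C: no H
  1 × F: no H
  1 × N: 2 H
  1 × O: 1 H
  1 × O: no H
  Total hydrogens = 10.
Molecular formula: C9H10FNO2

C9H10FNO2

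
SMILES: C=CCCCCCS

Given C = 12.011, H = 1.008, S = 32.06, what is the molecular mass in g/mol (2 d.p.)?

130.25

Molecular formula: C7H14S.
M = 7×12.011 + 14×1.008 + 1×32.06 = 130.25 g/mol.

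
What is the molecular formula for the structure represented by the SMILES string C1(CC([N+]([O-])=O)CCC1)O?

C6H11NO3

Heavy atoms from the SMILES: 6 C, 1 N, 3 O.
Implicit hydrogens by atom environment:
  4 × C: 2 H each → 8
  2 × C: 1 H each → 2
  1 × N (charge +1): no H
  1 × O: 1 H
  1 × O: no H
  1 × O (charge -1): no H
  Total hydrogens = 11.
Molecular formula: C6H11NO3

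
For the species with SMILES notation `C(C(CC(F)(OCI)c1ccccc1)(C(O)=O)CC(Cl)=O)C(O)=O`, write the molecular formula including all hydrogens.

Heavy atoms from the SMILES: 15 C, 1 Cl, 1 F, 1 I, 6 O.
Implicit hydrogens by atom environment:
  5 × C (aromatic): 1 H each → 5
  5 × C: no H
  4 × C: 2 H each → 8
  4 × O: no H
  2 × O: 1 H each → 2
  1 × C (aromatic): no H
  1 × Cl: no H
  1 × F: no H
  1 × I: no H
  Total hydrogens = 15.
Molecular formula: C15H15ClFIO6

C15H15ClFIO6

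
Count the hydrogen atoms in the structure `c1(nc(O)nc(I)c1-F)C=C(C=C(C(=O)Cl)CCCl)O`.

8

Hydrogens are implicit in SMILES; fill each atom to its normal valence:
  4 × C (aromatic): no H
  3 × C: no H
  2 × C: 2 H each → 4
  2 × C: 1 H each → 2
  2 × Cl: no H
  2 × N (aromatic): no H
  2 × O: 1 H each → 2
  1 × F: no H
  1 × I: no H
  1 × O: no H
  Total hydrogens = 8.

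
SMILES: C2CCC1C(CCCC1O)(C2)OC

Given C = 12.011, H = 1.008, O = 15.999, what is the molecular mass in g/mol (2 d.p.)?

Molecular formula: C11H20O2.
M = 11×12.011 + 20×1.008 + 2×15.999 = 184.28 g/mol.

184.28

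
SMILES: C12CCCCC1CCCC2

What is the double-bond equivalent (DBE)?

2

Molecular formula from the SMILES: C10H18.
DoU = (2C + 2 + N − H − X)/2 = (2·10 + 2 + 0 − 18 − 0)/2 = 4/2 = 2.
(Structurally: 2 ring(s) + 0 π bond(s) = 2.)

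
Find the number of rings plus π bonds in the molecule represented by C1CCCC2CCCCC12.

2

Molecular formula from the SMILES: C10H18.
DoU = (2C + 2 + N − H − X)/2 = (2·10 + 2 + 0 − 18 − 0)/2 = 4/2 = 2.
(Structurally: 2 ring(s) + 0 π bond(s) = 2.)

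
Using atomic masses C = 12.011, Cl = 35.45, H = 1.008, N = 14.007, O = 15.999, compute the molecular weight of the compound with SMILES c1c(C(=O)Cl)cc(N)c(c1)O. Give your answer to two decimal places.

171.58

Molecular formula: C7H6ClNO2.
M = 7×12.011 + 1×35.45 + 6×1.008 + 1×14.007 + 2×15.999 = 171.58 g/mol.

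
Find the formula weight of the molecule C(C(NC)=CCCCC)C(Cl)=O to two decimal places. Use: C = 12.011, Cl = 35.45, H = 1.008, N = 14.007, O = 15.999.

Molecular formula: C9H16ClNO.
M = 9×12.011 + 1×35.45 + 16×1.008 + 1×14.007 + 1×15.999 = 189.68 g/mol.

189.68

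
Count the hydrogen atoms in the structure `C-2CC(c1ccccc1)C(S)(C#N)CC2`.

Hydrogens are implicit in SMILES; fill each atom to its normal valence:
  5 × C (aromatic): 1 H each → 5
  4 × C: 2 H each → 8
  2 × C: no H
  1 × C: 1 H
  1 × C (aromatic): no H
  1 × N: no H
  1 × S: 1 H
  Total hydrogens = 15.

15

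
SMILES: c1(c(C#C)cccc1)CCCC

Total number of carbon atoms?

12

The symbol for carbon appears 12 times in the SMILES. Lowercase c denotes aromatic carbon and counts toward C.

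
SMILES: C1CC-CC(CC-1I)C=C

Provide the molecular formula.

C9H15I

Heavy atoms from the SMILES: 9 C, 1 I.
Implicit hydrogens by atom environment:
  6 × C: 2 H each → 12
  3 × C: 1 H each → 3
  1 × I: no H
  Total hydrogens = 15.
Molecular formula: C9H15I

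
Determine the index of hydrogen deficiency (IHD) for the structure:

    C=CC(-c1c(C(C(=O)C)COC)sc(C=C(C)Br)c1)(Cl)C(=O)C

7

Molecular formula from the SMILES: C17H20BrClO3S.
DoU = (2C + 2 + N − H − X)/2 = (2·17 + 2 + 0 − 20 − 2)/2 = 14/2 = 7.
(Structurally: 1 ring(s) + 6 π bond(s) = 7.)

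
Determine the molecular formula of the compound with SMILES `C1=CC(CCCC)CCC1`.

C10H18

Heavy atoms from the SMILES: 10 C.
Implicit hydrogens by atom environment:
  6 × C: 2 H each → 12
  3 × C: 1 H each → 3
  1 × C: 3 H
  Total hydrogens = 18.
Molecular formula: C10H18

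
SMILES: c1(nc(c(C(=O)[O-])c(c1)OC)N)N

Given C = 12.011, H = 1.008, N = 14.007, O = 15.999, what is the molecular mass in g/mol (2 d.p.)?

182.16

Molecular formula: C7H8N3O3-.
M = 7×12.011 + 8×1.008 + 3×14.007 + 3×15.999 = 182.16 g/mol.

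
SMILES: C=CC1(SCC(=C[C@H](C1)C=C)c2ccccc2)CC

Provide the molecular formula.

Heavy atoms from the SMILES: 18 C, 1 S.
Implicit hydrogens by atom environment:
  5 × C: 2 H each → 10
  5 × C (aromatic): 1 H each → 5
  4 × C: 1 H each → 4
  2 × C: no H
  1 × C: 3 H
  1 × C (aromatic): no H
  1 × S: no H
  Total hydrogens = 22.
Molecular formula: C18H22S

C18H22S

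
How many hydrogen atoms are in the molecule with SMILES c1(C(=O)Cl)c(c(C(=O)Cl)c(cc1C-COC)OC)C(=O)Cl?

Hydrogens are implicit in SMILES; fill each atom to its normal valence:
  5 × C (aromatic): no H
  5 × O: no H
  3 × C: no H
  3 × Cl: no H
  2 × C: 3 H each → 6
  2 × C: 2 H each → 4
  1 × C (aromatic): 1 H
  Total hydrogens = 11.

11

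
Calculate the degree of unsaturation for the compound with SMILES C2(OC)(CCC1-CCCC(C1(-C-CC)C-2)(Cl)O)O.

2

Molecular formula from the SMILES: C14H25ClO3.
DoU = (2C + 2 + N − H − X)/2 = (2·14 + 2 + 0 − 25 − 1)/2 = 4/2 = 2.
(Structurally: 2 ring(s) + 0 π bond(s) = 2.)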